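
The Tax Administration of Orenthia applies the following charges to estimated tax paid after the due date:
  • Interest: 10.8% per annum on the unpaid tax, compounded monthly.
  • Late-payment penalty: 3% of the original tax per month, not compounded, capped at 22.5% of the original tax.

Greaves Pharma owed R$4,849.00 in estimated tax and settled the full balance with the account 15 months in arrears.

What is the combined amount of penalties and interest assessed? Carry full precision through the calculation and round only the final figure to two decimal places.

R$1,788.53

Penalty (uncapped): 15 × 3% × R$4,849.00 = R$2,182.05; cap = 22.5% × R$4,849.00 = R$1,091.03… → penalty = R$1,091.03…
Interest (10.8%/yr ÷ 12 = 0.9%/month): R$4,849.00 × ((1 + 0.009)^15 − 1) = R$697.5084…
Penalties + interest = R$1,091.0250 + R$697.5084… = R$1,788.53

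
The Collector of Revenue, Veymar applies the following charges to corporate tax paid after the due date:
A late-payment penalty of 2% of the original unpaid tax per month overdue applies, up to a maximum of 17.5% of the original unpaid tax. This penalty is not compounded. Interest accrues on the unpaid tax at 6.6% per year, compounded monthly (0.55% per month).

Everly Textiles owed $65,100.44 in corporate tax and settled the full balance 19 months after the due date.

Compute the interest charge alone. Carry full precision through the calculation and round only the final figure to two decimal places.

Interest: $65,100.44 × ((1 + 0.0055)^19 − 1) = $65,100.44 × 0.1098376… = $7,150.4744…

$7,150.47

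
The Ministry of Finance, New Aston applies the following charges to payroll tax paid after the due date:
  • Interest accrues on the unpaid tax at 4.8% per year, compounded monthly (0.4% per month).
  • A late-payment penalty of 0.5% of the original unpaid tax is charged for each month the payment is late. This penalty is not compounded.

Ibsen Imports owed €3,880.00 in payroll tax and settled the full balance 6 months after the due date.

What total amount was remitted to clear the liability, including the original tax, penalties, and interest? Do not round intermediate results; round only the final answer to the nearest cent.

Late-payment penalty = 0.5% × €3,880.00 × 6 mo = €116.40
Interest: €3,880.00 × ((1 + 0.004)^6 − 1) = €3,880.00 × 0.0242413… = €94.0562…
Total = €3,880.00 + €116.4000 + €94.0562… = €4,090.46

€4,090.46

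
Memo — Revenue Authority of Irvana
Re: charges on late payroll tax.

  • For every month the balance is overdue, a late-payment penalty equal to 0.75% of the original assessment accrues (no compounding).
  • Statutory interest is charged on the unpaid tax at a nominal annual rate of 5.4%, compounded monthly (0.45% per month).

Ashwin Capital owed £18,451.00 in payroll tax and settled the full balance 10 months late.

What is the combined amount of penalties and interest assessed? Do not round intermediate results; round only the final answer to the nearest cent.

£2,231.14

Late-payment penalty: 10 × 0.75% × £18,451.00 = £1,383.83…
Interest: £18,451.00 × ((1 + 0.0045)^10 − 1) = £18,451.00 × 0.0459223… = £847.3118…
Penalties + interest = £1,383.8250 + £847.3118… = £2,231.14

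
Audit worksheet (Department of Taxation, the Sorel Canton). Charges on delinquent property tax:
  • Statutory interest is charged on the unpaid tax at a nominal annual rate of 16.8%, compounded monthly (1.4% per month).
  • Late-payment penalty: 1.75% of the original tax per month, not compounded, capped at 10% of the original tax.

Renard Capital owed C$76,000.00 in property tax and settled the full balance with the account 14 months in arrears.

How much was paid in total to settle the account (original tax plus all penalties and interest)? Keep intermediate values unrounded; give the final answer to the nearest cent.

Penalty (uncapped): 14 × 1.75% × C$76,000.00 = C$18,620.00; cap = 10% × C$76,000.00 = C$7,600.00 → penalty = C$7,600.00
Interest: C$76,000.00 × ((1 + 0.014)^14 − 1) = C$76,000.00 × 0.2148744… = C$16,330.4521…
Total = C$76,000.00 + C$7,600.0000 + C$16,330.4521… = C$99,930.45

C$99,930.45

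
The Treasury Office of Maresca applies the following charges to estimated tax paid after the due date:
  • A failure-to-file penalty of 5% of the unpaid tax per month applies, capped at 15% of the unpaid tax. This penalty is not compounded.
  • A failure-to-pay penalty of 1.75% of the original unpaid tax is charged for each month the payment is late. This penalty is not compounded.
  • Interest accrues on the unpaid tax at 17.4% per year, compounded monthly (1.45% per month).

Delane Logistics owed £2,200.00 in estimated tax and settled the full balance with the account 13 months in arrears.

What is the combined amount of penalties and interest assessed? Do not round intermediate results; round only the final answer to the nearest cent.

Failure-to-file: 13 × 5% × £2,200.00 = £1,430.00, capped at 15% × £2,200.00 = £330.00
Failure-to-pay penalty: 13 × 1.75% × £2,200.00 = £500.50
Interest: £2,200.00 × ((1 + 0.0145)^13 − 1) = £2,200.00 × 0.2058039… = £452.7685…
Penalties + interest = £830.5000 + £452.7685… = £1,283.27

£1,283.27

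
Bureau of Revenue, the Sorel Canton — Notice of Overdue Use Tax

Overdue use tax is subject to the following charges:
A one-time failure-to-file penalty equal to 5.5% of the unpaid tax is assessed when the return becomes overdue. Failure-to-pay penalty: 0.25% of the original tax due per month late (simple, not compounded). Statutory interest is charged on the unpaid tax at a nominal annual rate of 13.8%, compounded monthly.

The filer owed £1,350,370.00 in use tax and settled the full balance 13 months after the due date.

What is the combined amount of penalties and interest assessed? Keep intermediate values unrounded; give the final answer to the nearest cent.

Failure-to-file penalty: 5.5% × £1,350,370.00 = £74,270.35
Failure-to-pay penalty: 13 × 0.25% × £1,350,370.00 = £43,887.03…
Interest (13.8%/yr ÷ 12 = 1.15%/month): £1,350,370.00 × ((1 + 0.0115)^13 − 1) = £216,414.6694…
Penalties + interest = £118,157.3750 + £216,414.6694… = £334,572.04

£334,572.04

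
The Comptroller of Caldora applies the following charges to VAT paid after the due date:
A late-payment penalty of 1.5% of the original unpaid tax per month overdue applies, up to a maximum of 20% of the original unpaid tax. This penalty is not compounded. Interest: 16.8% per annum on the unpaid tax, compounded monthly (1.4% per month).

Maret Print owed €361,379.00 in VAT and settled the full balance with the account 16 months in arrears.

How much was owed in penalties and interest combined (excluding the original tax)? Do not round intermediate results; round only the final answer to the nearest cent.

Penalty (uncapped): 16 × 1.5% × €361,379.00 = €86,730.96; cap = 20% × €361,379.00 = €72,275.80 → penalty = €72,275.80
Interest: €361,379.00 × ((1 + 0.014)^16 − 1) = €361,379.00 × 0.2491290… = €90,029.9773…
Penalties + interest = €72,275.8000 + €90,029.9773… = €162,305.78

€162,305.78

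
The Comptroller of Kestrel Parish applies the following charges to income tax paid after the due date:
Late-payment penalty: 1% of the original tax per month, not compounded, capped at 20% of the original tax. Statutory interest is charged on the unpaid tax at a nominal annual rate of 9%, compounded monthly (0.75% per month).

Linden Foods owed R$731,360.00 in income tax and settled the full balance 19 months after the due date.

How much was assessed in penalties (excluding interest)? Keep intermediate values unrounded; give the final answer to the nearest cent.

Penalty: 19 × 1% × R$731,360.00 = R$138,958.40 (below the 20% cap of R$146,272.00)

R$138,958.40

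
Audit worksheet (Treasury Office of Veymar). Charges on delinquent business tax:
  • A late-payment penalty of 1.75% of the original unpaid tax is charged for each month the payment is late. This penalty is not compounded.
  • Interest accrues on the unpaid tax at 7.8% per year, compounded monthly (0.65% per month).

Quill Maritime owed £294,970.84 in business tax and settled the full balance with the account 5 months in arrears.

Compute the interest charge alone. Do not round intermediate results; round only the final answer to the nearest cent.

£9,711.99

Interest: £294,970.84 × ((1 + 0.0065)^5 − 1) = £294,970.84 × 0.0329253… = £9,711.9902…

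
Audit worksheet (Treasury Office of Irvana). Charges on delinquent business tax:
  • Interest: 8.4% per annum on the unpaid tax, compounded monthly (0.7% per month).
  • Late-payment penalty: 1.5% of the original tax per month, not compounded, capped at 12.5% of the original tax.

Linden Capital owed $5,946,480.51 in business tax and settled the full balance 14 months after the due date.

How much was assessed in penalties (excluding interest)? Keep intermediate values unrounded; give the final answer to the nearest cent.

Penalty (uncapped): 14 × 1.5% × $5,946,480.51 = $1,248,760.91…; cap = 12.5% × $5,946,480.51 = $743,310.06… → penalty = $743,310.06…

$743,310.06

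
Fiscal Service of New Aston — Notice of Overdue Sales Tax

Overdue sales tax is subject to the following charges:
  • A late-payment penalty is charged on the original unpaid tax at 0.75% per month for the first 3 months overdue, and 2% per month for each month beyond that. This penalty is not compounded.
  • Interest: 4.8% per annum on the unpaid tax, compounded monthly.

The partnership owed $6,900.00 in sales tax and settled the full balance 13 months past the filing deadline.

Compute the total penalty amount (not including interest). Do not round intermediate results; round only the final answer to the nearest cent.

Penalty, months 1–3: 3 × 0.75% × $6,900.00 = $155.25
Penalty, months 4–13: 10 × 2% × $6,900.00 = $1,380.00
Total penalty = $155.25 + $1,380.00 = $1,535.25

$1,535.25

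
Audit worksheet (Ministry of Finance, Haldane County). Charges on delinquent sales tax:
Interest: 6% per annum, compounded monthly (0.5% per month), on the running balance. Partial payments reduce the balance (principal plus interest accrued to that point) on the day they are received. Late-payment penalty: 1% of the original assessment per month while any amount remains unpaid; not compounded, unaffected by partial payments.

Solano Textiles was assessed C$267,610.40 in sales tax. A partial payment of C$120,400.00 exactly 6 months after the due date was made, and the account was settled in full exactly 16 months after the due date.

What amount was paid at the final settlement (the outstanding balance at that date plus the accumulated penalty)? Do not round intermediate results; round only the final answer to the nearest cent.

Balance at month 6: C$267,610.4000 × (1 + 0.005)^6 = C$275,739.7374…
After C$120,400.00 payment: C$275,739.7374… − C$120,400.00 = C$155,339.7374…
Balance at month 16: C$155,339.7374… × (1 + 0.005)^10 = C$163,283.8321…
Penalty: 16 × 1% × C$267,610.40 = C$42,817.66…
Final settlement = outstanding balance + penalty = C$163,283.8321… + C$42,817.66… = C$206,101.50

C$206,101.50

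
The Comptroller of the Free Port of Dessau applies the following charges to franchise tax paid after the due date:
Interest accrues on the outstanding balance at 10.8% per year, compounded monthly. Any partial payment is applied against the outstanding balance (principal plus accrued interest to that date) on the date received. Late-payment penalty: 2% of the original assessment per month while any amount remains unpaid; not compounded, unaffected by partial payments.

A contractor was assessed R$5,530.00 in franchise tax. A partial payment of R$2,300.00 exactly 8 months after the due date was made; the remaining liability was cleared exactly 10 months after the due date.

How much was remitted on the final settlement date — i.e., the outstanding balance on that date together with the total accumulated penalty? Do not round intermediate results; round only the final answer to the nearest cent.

Monthly rate = 10.8% ÷ 12 = 0.9%
Balance at month 8: R$5,530.0000 × (1 + 0.009)^8 = R$5,940.9304…
After R$2,300.00 payment: R$5,940.9304… − R$2,300.00 = R$3,640.9304…
Balance at month 10: R$3,640.9304… × (1 + 0.009)^2 = R$3,706.7620…
Penalty: 10 × 2% × R$5,530.00 = R$1,106.00
Final settlement = outstanding balance + penalty = R$3,706.7620… + R$1,106.00 = R$4,812.76

R$4,812.76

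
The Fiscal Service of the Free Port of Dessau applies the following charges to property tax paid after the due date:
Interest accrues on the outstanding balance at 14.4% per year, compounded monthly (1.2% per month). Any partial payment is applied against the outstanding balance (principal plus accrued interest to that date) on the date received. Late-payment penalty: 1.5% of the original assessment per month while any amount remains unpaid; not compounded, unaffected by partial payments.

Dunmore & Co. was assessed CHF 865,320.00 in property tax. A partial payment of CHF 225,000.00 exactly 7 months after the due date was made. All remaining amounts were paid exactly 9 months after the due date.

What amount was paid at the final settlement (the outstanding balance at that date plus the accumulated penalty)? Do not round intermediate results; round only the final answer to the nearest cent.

CHF 849,774.07

Balance at month 7: CHF 865,320.0000 × (1 + 0.012)^7 = CHF 940,676.5748…
After CHF 225,000.00 payment: CHF 940,676.5748… − CHF 225,000.00 = CHF 715,676.5748…
Balance at month 9: CHF 715,676.5748… × (1 + 0.012)^2 = CHF 732,955.8700…
Penalty: 9 × 1.5% × CHF 865,320.00 = CHF 116,818.20
Final settlement = outstanding balance + penalty = CHF 732,955.8700… + CHF 116,818.20 = CHF 849,774.07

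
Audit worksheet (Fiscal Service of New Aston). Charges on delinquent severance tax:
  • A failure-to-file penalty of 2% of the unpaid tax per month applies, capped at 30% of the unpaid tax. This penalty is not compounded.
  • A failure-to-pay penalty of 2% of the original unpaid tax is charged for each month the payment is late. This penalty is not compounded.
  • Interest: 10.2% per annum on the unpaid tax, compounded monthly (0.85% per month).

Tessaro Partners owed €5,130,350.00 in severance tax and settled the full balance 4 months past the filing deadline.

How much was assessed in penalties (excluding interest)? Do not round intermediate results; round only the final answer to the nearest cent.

Failure-to-file: 4 × 2% × €5,130,350.00 = €410,428.00 (under the 30% cap)
Failure-to-pay penalty: 4 × 2% × €5,130,350.00 = €410,428.00
Total penalty = €410,428.00 + €410,428.00 = €820,856.00

€820,856.00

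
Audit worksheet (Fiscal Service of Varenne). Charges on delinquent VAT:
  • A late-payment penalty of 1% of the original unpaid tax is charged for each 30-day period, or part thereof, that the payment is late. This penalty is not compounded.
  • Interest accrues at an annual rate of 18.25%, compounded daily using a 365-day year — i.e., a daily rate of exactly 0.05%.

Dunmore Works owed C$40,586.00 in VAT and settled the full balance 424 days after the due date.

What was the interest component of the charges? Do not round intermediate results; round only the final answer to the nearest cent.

C$9,581.64

Interest: C$40,586.00 × ((1 + 0.0005)^424 − 1) = C$40,586.00 × 0.23608239… = C$9,581.6400…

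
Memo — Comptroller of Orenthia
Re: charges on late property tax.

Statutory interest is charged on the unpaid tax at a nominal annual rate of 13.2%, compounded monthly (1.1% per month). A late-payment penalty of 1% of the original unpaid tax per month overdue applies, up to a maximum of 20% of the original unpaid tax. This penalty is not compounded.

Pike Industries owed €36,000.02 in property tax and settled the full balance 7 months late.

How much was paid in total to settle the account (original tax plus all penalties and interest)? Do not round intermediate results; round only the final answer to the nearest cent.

€41,385.19

Penalty: 7 × 1% × €36,000.02 = €2,520.00… (below the 20% cap of €7,200.00…)
Interest: €36,000.02 × ((1 + 0.011)^7 − 1) = €36,000.02 × 0.0795881… = €2,865.1732…
Total = €36,000.02 + €2,520.0014 + €2,865.1732… = €41,385.19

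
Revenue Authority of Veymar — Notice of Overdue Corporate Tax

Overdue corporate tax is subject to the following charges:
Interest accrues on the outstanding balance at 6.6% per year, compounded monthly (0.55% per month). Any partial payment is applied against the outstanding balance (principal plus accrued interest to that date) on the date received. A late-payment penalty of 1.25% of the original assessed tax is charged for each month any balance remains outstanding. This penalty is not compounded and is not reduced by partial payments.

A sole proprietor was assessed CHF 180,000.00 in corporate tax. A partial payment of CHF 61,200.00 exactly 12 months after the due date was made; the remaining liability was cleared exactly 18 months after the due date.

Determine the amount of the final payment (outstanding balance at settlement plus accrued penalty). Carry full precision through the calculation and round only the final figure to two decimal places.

CHF 175,930.46

Balance at month 12: CHF 180,000.0000 × (1 + 0.0055)^12 = CHF 192,246.0407…
After CHF 61,200.00 payment: CHF 192,246.0407… − CHF 61,200.00 = CHF 131,046.0407…
Balance at month 18: CHF 131,046.0407… × (1 + 0.0055)^6 = CHF 135,430.4600…
Penalty: 18 × 1.25% × CHF 180,000.00 = CHF 40,500.00
Final settlement = outstanding balance + penalty = CHF 135,430.4600… + CHF 40,500.00 = CHF 175,930.46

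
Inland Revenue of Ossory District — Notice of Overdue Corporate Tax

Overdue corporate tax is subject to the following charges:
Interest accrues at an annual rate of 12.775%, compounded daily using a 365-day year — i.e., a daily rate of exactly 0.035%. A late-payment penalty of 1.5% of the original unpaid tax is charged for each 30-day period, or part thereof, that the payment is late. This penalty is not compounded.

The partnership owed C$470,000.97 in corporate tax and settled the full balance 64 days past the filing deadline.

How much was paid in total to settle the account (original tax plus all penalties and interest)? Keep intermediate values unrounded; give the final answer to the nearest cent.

C$501,795.95

Penalty periods: ⌈64/30⌉ = 3; penalty = 3 × 1.5% × C$470,000.97 = C$21,150.04…
Interest: C$470,000.97 × ((1 + 0.00035)^64 − 1) = C$470,000.97 × 0.02264876… = C$10,644.9373…
Total = C$470,000.97 + C$21,150.0437… + C$10,644.9373… = C$501,795.95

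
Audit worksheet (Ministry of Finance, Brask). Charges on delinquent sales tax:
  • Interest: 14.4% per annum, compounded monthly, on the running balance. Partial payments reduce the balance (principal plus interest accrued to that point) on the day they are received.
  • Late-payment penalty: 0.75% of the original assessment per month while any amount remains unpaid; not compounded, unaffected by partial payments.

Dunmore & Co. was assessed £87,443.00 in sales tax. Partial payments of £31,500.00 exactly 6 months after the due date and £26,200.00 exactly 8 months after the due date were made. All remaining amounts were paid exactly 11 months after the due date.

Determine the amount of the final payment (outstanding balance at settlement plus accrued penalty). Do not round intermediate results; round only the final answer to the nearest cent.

Monthly rate = 14.4% ÷ 12 = 1.2%
Balance at month 6: £87,443.0000 × (1 + 0.012)^6 = £93,930.8222…
After £31,500.00 payment: £93,930.8222… − £31,500.00 = £62,430.8222…
Balance at month 8: £62,430.8222… × (1 + 0.012)^2 = £63,938.1520…
After £26,200.00 payment: £63,938.1520… − £26,200.00 = £37,738.1520…
Balance at month 11: £37,738.1520… × (1 + 0.012)^3 = £39,113.0936…
Penalty: 11 × 0.75% × £87,443.00 = £7,214.05…
Final settlement = outstanding balance + penalty = £39,113.0936… + £7,214.05… = £46,327.14

£46,327.14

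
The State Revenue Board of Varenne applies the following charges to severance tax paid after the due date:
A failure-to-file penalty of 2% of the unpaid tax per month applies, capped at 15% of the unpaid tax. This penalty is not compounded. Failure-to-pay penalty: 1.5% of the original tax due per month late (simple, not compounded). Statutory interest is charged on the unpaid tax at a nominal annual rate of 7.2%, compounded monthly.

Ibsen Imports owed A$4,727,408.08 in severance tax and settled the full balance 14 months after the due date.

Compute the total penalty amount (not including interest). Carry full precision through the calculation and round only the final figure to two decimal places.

Failure-to-file: 14 × 2% × A$4,727,408.08 = A$1,323,674.26…, capped at 15% × A$4,727,408.08 = A$709,111.21…
Failure-to-pay penalty: 14 × 1.5% × A$4,727,408.08 = A$992,755.70…
Total penalty = A$709,111.21… + A$992,755.70… = A$1,701,866.91

A$1,701,866.91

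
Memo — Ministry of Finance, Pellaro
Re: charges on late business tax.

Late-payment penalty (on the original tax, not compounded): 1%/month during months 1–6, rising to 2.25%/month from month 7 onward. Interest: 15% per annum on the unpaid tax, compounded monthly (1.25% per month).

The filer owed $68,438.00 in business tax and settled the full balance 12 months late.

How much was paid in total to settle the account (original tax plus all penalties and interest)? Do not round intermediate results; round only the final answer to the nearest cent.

$92,785.13

Penalty, months 1–6: 6 × 1% × $68,438.00 = $4,106.28
Penalty, months 7–12: 6 × 2.25% × $68,438.00 = $9,239.13
Interest: $68,438.00 × ((1 + 0.0125)^12 − 1) = $68,438.00 × 0.1607545… = $11,001.7177…
Total = $68,438.00 + $13,345.4100 + $11,001.7177… = $92,785.13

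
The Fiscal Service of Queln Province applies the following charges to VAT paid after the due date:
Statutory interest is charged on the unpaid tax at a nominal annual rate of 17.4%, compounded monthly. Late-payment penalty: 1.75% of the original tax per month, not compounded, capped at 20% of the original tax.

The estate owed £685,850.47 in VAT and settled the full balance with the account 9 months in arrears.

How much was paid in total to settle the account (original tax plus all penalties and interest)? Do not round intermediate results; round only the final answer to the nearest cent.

Penalty: 9 × 1.75% × £685,850.47 = £108,021.45… (below the 20% cap of £137,170.09…)
Interest (17.4%/yr ÷ 12 = 1.45%/month): £685,850.47 × ((1 + 0.0145)^9 − 1) = £94,874.2002…
Total = £685,850.47 + £108,021.4490… + £94,874.2002… = £888,746.12

£888,746.12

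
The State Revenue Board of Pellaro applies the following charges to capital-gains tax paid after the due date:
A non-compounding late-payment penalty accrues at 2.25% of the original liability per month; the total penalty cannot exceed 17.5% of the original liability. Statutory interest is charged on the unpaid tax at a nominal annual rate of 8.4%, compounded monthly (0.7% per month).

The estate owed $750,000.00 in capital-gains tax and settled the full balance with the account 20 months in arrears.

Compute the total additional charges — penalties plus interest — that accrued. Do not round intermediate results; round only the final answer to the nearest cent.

Penalty (uncapped): 20 × 2.25% × $750,000.00 = $337,500.00; cap = 17.5% × $750,000.00 = $131,250.00 → penalty = $131,250.00
Interest: $750,000.00 × ((1 + 0.007)^20 − 1) = $750,000.00 × 0.1497129… = $112,284.6885…
Penalties + interest = $131,250.0000 + $112,284.6885… = $243,534.69

$243,534.69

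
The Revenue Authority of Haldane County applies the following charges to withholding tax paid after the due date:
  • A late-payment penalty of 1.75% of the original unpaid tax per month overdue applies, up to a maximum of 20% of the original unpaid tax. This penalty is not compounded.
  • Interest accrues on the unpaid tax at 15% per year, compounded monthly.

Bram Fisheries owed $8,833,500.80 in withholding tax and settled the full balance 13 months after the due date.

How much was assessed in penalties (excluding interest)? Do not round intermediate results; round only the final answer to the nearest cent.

$1,766,700.16

Penalty (uncapped): 13 × 1.75% × $8,833,500.80 = $2,009,621.43…; cap = 20% × $8,833,500.80 = $1,766,700.16 → penalty = $1,766,700.16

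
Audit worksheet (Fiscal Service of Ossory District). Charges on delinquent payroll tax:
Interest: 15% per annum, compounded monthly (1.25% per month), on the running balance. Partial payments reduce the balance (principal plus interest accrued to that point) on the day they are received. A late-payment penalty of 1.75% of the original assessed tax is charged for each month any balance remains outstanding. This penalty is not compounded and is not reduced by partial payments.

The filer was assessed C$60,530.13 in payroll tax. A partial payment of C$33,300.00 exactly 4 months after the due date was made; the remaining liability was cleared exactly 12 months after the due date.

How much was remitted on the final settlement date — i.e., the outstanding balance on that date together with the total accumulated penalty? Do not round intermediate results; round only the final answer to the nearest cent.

C$46,192.56

Balance at month 4: C$60,530.1300 × (1 + 0.0125)^4 = C$63,613.8579…
After C$33,300.00 payment: C$63,613.8579… − C$33,300.00 = C$30,313.8579…
Balance at month 12: C$30,313.8579… × (1 + 0.0125)^8 = C$33,481.2347…
Penalty: 12 × 1.75% × C$60,530.13 = C$12,711.33…
Final settlement = outstanding balance + penalty = C$33,481.2347… + C$12,711.33… = C$46,192.56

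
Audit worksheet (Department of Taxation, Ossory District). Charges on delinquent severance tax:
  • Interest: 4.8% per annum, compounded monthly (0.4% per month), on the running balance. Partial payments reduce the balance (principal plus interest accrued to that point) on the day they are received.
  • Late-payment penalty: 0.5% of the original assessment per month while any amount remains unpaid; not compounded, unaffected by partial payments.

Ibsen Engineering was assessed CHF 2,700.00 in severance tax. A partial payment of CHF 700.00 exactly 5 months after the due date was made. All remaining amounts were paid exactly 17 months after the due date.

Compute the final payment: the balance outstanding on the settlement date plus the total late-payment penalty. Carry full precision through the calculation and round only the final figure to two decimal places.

CHF 2,384.75

Balance at month 5: CHF 2,700.0000 × (1 + 0.004)^5 = CHF 2,754.4337…
After CHF 700.00 payment: CHF 2,754.4337… − CHF 700.00 = CHF 2,054.4337…
Balance at month 17: CHF 2,054.4337… × (1 + 0.004)^12 = CHF 2,155.2452…
Penalty: 17 × 0.5% × CHF 2,700.00 = CHF 229.50
Final settlement = outstanding balance + penalty = CHF 2,155.2452… + CHF 229.50 = CHF 2,384.75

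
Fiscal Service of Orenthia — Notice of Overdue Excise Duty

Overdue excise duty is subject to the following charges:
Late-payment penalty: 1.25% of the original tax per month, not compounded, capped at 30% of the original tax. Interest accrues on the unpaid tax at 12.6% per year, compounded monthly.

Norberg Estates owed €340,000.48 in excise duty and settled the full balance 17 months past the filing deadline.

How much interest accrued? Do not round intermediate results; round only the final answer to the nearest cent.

€66,065.81

Interest (12.6%/yr ÷ 12 = 1.05%/month): €340,000.48 × ((1 + 0.0105)^17 − 1) = €66,065.8063…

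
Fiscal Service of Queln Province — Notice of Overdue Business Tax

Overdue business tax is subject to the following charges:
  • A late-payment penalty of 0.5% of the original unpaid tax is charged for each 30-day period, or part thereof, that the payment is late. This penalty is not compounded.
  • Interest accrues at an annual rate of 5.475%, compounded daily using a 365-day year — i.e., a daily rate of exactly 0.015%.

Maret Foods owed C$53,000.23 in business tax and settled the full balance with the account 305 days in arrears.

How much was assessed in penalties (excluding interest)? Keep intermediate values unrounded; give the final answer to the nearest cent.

Penalty periods: ⌈305/30⌉ = 11; penalty = 11 × 0.5% × C$53,000.23 = C$2,915.01…

C$2,915.01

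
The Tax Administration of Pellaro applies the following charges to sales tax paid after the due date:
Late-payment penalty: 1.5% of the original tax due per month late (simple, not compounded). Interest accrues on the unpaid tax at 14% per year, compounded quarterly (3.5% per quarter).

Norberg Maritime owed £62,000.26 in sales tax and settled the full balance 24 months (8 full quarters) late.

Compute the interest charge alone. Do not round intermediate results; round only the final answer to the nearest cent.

£19,642.24

Interest: £62,000.26 × ((1 + 0.035)^8 − 1) = £62,000.26 × 0.3168090… = £19,642.2427…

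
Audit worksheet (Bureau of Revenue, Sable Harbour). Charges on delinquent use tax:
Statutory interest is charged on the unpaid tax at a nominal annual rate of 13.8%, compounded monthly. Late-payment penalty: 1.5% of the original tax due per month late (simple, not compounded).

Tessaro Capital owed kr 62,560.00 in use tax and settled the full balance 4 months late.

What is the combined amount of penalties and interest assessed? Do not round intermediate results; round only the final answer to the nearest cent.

kr 6,681.38

Late-payment penalty: 4 × 1.5% × kr 62,560.00 = kr 3,753.60
Interest (13.8%/yr ÷ 12 = 1.15%/month): kr 62,560.00 × ((1 + 0.0115)^4 − 1) = kr 2,927.7830…
Penalties + interest = kr 3,753.6000 + kr 2,927.7830… = kr 6,681.38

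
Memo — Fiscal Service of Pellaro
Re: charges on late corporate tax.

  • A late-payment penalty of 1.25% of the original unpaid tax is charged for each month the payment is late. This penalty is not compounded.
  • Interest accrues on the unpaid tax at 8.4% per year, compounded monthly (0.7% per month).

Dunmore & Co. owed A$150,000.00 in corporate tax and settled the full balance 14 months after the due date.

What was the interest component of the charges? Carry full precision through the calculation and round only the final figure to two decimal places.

Interest: A$150,000.00 × ((1 + 0.007)^14 − 1) = A$150,000.00 × 0.1025863… = A$15,387.9434…

A$15,387.94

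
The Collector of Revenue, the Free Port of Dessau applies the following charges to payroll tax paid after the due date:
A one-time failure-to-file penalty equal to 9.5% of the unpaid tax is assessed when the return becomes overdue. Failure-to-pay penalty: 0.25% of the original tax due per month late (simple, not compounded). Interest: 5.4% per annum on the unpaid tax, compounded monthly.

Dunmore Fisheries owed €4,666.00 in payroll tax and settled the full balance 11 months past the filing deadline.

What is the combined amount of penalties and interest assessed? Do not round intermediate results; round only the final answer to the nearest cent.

€807.82

Failure-to-file penalty: 9.5% × €4,666.00 = €443.27
Failure-to-pay penalty = 0.25% × €4,666.00 × 11 mo = €128.32…
Interest (5.4%/yr ÷ 12 = 0.45%/month): €4,666.00 × ((1 + 0.0045)^11 − 1) = €236.2345…
Penalties + interest = €571.5850 + €236.2345… = €807.82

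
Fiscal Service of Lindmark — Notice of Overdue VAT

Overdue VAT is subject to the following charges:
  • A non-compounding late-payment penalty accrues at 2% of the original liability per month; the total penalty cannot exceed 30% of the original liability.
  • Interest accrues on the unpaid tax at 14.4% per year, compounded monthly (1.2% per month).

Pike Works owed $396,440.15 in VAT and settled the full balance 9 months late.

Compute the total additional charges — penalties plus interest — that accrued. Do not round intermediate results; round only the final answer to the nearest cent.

Penalty: 9 × 2% × $396,440.15 = $71,359.23… (below the 30% cap of $118,932.05…)
Interest: $396,440.15 × ((1 + 0.012)^9 − 1) = $396,440.15 × 0.1133318… = $44,929.2743…
Penalties + interest = $71,359.2270 + $44,929.2743… = $116,288.50

$116,288.50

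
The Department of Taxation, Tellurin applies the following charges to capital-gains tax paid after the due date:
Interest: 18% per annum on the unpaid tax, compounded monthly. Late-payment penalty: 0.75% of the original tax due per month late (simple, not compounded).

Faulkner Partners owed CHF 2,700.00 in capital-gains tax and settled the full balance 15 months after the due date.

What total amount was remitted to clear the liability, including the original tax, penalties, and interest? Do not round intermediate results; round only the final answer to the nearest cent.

Late-payment penalty: 15 × 0.75% × CHF 2,700.00 = CHF 303.75
Interest (18%/yr ÷ 12 = 1.5%/month): CHF 2,700.00 × ((1 + 0.015)^15 − 1) = CHF 675.6266…
Total = CHF 2,700.00 + CHF 303.7500 + CHF 675.6266… = CHF 3,679.38

CHF 3,679.38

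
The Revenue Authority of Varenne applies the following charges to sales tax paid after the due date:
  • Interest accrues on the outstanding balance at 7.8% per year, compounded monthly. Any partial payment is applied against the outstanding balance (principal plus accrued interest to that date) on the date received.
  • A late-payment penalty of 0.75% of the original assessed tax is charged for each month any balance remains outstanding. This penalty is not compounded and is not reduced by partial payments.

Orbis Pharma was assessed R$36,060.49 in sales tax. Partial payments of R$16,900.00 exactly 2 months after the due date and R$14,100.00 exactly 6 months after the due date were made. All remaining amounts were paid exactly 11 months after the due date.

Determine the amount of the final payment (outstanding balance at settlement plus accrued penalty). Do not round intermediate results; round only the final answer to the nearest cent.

R$9,220.26

Monthly rate = 7.8% ÷ 12 = 0.65%
Balance at month 2: R$36,060.4900 × (1 + 0.0065)^2 = R$36,530.7999…
After R$16,900.00 payment: R$36,530.7999… − R$16,900.00 = R$19,630.7999…
Balance at month 6: R$19,630.7999… × (1 + 0.0065)^4 = R$20,146.1987…
After R$14,100.00 payment: R$20,146.1987… − R$14,100.00 = R$6,046.1987…
Balance at month 11: R$6,046.1987… × (1 + 0.0065)^5 = R$6,245.2714…
Penalty: 11 × 0.75% × R$36,060.49 = R$2,974.99…
Final settlement = outstanding balance + penalty = R$6,245.2714… + R$2,974.99… = R$9,220.26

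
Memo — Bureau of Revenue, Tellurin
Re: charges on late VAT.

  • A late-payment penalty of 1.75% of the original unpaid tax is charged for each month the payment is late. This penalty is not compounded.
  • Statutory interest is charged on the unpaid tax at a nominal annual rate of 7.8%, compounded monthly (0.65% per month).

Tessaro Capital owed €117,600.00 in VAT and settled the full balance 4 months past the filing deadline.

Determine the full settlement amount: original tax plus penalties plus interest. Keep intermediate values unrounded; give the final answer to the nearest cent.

Late-payment penalty: 4 × 1.75% × €117,600.00 = €8,232.00
Interest: €117,600.00 × ((1 + 0.0065)^4 − 1) = €117,600.00 × 0.0262546… = €3,087.5410…
Total = €117,600.00 + €8,232.0000 + €3,087.5410… = €128,919.54

€128,919.54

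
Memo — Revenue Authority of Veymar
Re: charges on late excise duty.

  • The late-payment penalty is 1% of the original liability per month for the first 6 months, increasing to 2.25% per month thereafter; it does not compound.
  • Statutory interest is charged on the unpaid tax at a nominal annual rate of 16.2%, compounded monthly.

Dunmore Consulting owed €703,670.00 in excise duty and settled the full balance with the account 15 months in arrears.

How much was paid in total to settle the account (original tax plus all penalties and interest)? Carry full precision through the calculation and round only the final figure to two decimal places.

Penalty, months 1–6: 6 × 1% × €703,670.00 = €42,220.20
Penalty, months 7–15: 9 × 2.25% × €703,670.00 = €142,493.18…
Interest (16.2%/yr ÷ 12 = 1.35%/month): €703,670.00 × ((1 + 0.0135)^15 − 1) = €156,779.3905…
Total = €703,670.00 + €184,713.3750 + €156,779.3905… = €1,045,162.77

€1,045,162.77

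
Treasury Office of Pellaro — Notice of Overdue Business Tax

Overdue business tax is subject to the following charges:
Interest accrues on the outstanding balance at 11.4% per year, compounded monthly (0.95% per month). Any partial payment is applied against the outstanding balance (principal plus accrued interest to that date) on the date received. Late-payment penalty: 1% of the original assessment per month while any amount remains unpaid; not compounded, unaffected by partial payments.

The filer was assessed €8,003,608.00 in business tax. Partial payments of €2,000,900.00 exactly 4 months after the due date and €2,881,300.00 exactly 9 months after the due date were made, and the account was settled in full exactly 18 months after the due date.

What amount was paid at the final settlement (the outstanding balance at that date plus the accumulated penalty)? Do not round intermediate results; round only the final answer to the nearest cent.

€5,507,877.94

Balance at month 4: €8,003,608.0000 × (1 + 0.0095)^4 = €8,312,106.5713…
After €2,000,900.00 payment: €8,312,106.5713… − €2,000,900.00 = €6,311,206.5713…
Balance at month 9: €6,311,206.5713… × (1 + 0.0095)^5 = €6,616,739.1156…
After €2,881,300.00 payment: €6,616,739.1156… − €2,881,300.00 = €3,735,439.1156…
Balance at month 18: €3,735,439.1156… × (1 + 0.0095)^9 = €4,067,228.4964…
Penalty: 18 × 1% × €8,003,608.00 = €1,440,649.44
Final settlement = outstanding balance + penalty = €4,067,228.4964… + €1,440,649.44 = €5,507,877.94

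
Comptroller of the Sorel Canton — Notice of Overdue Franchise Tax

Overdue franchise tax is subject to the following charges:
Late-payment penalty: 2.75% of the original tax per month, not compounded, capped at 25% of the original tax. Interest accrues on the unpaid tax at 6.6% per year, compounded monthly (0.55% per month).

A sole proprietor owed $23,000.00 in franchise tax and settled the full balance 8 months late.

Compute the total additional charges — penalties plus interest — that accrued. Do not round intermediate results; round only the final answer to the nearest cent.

Penalty: 8 × 2.75% × $23,000.00 = $5,060.00 (below the 25% cap of $5,750.00)
Interest: $23,000.00 × ((1 + 0.0055)^8 − 1) = $23,000.00 × 0.0448564… = $1,031.6968…
Penalties + interest = $5,060.0000 + $1,031.6968… = $6,091.70

$6,091.70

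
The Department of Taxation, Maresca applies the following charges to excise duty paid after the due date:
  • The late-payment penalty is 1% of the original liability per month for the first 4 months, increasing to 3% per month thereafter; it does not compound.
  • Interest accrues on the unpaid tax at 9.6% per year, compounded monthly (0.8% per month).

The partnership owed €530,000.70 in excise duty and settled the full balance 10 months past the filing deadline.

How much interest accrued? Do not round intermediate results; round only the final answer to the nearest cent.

€43,959.48

Interest: €530,000.70 × ((1 + 0.008)^10 − 1) = €530,000.70 × 0.0829423… = €43,959.4816…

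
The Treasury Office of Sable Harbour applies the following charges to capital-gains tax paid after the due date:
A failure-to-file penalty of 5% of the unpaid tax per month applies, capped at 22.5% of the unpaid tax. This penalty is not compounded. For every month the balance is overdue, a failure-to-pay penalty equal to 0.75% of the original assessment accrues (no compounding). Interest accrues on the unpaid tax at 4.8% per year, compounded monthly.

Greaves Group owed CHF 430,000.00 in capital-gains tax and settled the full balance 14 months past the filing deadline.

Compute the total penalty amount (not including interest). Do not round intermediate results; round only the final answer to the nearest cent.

Failure-to-file: 14 × 5% × CHF 430,000.00 = CHF 301,000.00, capped at 22.5% × CHF 430,000.00 = CHF 96,750.00
Failure-to-pay penalty = 0.75% × CHF 430,000.00 × 14 mo = CHF 45,150.00
Total penalty = CHF 96,750.00 + CHF 45,150.00 = CHF 141,900.00

CHF 141,900.00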